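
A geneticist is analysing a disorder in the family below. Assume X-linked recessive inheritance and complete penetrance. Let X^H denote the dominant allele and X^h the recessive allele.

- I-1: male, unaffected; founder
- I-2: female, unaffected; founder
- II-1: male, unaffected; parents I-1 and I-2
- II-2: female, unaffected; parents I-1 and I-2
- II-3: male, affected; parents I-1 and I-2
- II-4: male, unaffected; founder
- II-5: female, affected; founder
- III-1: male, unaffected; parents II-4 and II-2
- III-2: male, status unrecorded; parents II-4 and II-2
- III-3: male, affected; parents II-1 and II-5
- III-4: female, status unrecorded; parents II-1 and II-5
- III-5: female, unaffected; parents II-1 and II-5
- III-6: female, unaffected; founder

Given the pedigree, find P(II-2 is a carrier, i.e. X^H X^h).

I-1 is unaffected, so I-1 is X^H Y.
I-2 is unaffected so carries H and passed h to II-3 (X^h Y), so I-2 is X^H X^h.
Their cross gives offspring ratios 1/2 X^H X^H : 1/2 X^H X^h. Conditioning on II-2 being unaffected, P(X^H X^h) = 1/2 / 1 = 1/2 before taking II-2's own offspring into account.
II-4 is unaffected, so II-4 is X^H Y.
Now use II-2's offspring. Probability of each recorded status — unaffected son III-1: 1/2 if II-2 is X^H X^h, 1 if X^H X^H. (III-2: equally likely either way, so uninformative.)
Bayes: P(X^H X^h) = 1/2·1/2 / (1/2·1/2 + 1/2·1) = 1/3.

1/3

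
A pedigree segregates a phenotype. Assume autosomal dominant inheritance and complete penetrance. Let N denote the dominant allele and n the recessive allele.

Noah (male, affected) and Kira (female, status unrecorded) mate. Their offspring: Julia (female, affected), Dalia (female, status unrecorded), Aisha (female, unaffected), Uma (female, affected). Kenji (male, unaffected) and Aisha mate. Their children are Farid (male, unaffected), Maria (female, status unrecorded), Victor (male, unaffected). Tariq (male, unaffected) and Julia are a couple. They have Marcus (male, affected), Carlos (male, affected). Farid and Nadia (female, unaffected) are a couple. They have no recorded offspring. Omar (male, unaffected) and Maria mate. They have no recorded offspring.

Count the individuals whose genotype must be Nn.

Obligate heterozygotes: Noah is affected so carries N and passed n to Aisha (nn), so Noah is Nn; Marcus is affected so carries N and received n from Tariq (nn), so Marcus is Nn; Carlos is affected so carries N and received n from Tariq (nn), so Carlos is Nn.
Every other individual is either homozygous by phenotype or has at least one consistent homozygous assignment, so the count is 3.

3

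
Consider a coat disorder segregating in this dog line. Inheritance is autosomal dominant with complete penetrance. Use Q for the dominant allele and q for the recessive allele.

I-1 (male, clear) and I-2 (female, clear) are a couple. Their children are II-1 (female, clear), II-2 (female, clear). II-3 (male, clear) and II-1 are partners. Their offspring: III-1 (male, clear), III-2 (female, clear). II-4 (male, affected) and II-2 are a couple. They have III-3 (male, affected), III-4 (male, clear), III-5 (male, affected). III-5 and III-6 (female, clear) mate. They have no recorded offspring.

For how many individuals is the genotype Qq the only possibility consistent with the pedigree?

3

Obligate heterozygotes: II-4 is affected so carries Q and passed q to III-4 (qq), so II-4 is Qq; III-3 is affected so carries Q and received q from II-2 (qq), so III-3 is Qq; III-5 is affected so carries Q and received q from II-2 (qq), so III-5 is Qq.
Every other individual is either homozygous by phenotype or has at least one consistent homozygous assignment, so the count is 3.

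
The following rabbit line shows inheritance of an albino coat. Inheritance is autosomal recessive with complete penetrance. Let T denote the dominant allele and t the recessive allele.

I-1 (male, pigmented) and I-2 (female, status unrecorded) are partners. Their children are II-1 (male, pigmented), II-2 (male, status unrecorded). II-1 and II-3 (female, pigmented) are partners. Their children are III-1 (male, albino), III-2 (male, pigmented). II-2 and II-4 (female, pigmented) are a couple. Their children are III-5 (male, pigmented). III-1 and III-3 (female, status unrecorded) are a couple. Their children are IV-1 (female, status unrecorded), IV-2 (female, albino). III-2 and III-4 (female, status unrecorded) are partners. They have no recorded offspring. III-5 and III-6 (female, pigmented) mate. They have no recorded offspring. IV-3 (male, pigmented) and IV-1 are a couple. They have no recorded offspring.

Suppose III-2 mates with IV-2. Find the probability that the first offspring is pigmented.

2/3

II-1 is pigmented so carries T and passed t to III-1 (tt), so II-1 is Tt.
II-3 is pigmented so carries T and passed t to III-1 (tt), so II-3 is Tt.
III-2 is a pigmented offspring of II-1 (Tt) × II-3 (Tt), whose cross gives 1/4 TT : 1/2 Tt : 1/4 tt; conditioning on being pigmented, III-2 is TT with probability 1/3, Tt with probability 2/3.
IV-2 is albino, so IV-2 is tt.
Summing over parental genotype combinations, P(offspring is pigmented) = 1/3·1 + 2/3·1/2 = 2/3.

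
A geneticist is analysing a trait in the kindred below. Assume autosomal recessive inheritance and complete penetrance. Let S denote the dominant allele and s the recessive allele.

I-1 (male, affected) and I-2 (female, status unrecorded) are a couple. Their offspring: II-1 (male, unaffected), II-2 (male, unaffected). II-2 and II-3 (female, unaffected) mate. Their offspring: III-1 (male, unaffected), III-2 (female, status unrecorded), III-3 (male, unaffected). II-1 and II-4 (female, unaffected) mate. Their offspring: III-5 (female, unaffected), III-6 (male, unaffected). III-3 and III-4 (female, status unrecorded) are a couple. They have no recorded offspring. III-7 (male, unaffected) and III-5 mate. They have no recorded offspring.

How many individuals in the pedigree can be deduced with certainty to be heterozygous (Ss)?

2

Obligate heterozygotes: II-1 is unaffected so carries S and received s from I-1 (ss), so II-1 is Ss; II-2 is unaffected so carries S and received s from I-1 (ss), so II-2 is Ss.
Every other individual is either homozygous by phenotype or has at least one consistent homozygous assignment, so the count is 2.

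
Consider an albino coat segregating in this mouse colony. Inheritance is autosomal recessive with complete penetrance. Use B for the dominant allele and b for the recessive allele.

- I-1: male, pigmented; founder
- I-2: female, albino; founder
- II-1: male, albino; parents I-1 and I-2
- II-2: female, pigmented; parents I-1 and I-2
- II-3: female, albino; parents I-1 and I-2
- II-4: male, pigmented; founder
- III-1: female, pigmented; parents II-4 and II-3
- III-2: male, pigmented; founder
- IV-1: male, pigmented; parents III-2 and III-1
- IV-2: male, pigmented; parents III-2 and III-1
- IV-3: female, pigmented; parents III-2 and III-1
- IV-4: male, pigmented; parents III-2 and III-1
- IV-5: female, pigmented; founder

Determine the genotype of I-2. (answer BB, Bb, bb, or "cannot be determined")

I-2 is albino, so I-2 is bb.

bb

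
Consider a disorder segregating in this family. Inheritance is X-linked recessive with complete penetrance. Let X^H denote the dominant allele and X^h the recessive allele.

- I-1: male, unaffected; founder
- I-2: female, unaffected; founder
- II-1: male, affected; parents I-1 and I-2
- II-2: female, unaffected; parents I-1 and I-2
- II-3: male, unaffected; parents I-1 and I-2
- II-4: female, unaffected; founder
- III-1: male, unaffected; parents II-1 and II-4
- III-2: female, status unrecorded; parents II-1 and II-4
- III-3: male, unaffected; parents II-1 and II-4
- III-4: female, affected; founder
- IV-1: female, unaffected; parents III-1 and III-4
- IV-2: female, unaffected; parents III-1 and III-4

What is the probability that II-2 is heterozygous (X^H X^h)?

1/2

I-1 is unaffected, so I-1 is X^H Y.
I-2 is unaffected so carries H and passed h to II-1 (X^h Y), so I-2 is X^H X^h.
Their cross gives offspring ratios 1/2 X^H X^H : 1/2 X^H X^h. Conditioning on II-2 being unaffected, P(X^H X^h) = 1/2 / 1 = 1/2.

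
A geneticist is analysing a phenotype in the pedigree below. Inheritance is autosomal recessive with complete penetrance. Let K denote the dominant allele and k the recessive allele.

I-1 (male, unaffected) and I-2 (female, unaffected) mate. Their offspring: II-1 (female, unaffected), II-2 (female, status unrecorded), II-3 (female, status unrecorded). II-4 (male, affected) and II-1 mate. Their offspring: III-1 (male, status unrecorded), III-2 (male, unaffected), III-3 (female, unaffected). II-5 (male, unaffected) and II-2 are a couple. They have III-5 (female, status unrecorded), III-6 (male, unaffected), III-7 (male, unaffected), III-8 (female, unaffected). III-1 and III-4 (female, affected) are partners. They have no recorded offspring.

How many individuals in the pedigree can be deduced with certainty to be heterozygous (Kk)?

2

Obligate heterozygotes: III-2 is unaffected so carries K and received k from II-4 (kk), so III-2 is Kk; III-3 is unaffected so carries K and received k from II-4 (kk), so III-3 is Kk.
Every other individual is either homozygous by phenotype or has at least one consistent homozygous assignment, so the count is 2.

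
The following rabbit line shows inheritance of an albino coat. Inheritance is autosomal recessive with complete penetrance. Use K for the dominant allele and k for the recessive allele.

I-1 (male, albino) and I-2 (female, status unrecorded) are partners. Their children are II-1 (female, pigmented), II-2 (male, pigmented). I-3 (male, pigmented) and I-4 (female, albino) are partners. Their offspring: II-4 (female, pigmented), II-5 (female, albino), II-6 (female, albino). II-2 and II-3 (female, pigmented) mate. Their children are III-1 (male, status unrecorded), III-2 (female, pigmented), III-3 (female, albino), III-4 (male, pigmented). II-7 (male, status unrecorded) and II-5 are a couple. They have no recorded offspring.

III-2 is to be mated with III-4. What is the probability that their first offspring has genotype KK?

II-2 is pigmented so carries K and received k from I-1 (kk), so II-2 is Kk.
II-3 is pigmented so carries K and passed k to III-3 (kk), so II-3 is Kk.
III-2 is a pigmented offspring of II-2 (Kk) × II-3 (Kk), whose cross gives 1/4 KK : 1/2 Kk : 1/4 kk; conditioning on being pigmented, III-2 is KK with probability 1/3, Kk with probability 2/3.
III-4 is a pigmented offspring of II-2 (Kk) × II-3 (Kk), whose cross gives 1/4 KK : 1/2 Kk : 1/4 kk; conditioning on being pigmented, III-4 is KK with probability 1/3, Kk with probability 2/3.
Summing over parental genotype combinations, P(offspring has genotype KK) = 1/9·1 + 2/9·1/2 + 2/9·1/2 + 4/9·1/4 = 4/9.

4/9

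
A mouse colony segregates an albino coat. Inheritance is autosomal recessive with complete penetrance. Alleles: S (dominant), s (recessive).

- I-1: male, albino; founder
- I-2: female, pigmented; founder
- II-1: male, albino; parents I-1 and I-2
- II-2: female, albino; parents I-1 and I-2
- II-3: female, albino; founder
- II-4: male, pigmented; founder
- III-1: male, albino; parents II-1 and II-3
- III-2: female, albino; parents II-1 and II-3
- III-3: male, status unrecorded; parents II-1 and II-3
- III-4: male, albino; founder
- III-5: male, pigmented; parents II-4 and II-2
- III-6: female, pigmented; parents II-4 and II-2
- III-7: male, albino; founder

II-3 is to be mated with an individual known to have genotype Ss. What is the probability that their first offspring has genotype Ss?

II-3 is albino, so II-3 is ss.
The cross gives 1/2 Ss : 1/2 ss, so P(offspring has genotype Ss) = 1/2.

1/2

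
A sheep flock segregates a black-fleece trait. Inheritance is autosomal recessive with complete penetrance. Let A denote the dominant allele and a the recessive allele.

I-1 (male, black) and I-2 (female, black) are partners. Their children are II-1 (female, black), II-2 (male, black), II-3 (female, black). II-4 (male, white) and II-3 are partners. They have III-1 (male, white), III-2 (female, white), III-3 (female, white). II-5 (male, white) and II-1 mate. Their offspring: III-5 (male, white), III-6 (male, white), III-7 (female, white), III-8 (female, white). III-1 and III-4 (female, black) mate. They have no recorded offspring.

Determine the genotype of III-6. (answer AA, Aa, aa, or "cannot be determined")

From phenotype alone, III-6 is AA or Aa.
III-6 is white so carries A and received a from II-1 (aa), so III-6 is Aa.

Aa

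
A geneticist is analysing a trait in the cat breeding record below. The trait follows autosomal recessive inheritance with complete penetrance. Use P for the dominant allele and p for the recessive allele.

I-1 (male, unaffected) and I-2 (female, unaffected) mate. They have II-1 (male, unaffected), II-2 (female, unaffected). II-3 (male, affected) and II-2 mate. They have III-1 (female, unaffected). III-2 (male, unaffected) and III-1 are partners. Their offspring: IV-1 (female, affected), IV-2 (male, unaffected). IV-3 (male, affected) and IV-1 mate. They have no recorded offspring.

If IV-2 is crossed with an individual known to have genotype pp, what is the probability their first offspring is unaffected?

III-2 is unaffected so carries P and passed p to IV-1 (pp), so III-2 is Pp.
III-1 is unaffected so carries P and received p from II-3 (pp), so III-1 is Pp.
IV-2 is an unaffected offspring of III-2 (Pp) × III-1 (Pp), whose cross gives 1/4 PP : 1/2 Pp : 1/4 pp; conditioning on being unaffected, IV-2 is PP with probability 1/3, Pp with probability 2/3.
Summing over parental genotype combinations, P(offspring is unaffected) = 1/3·1 + 2/3·1/2 = 2/3.

2/3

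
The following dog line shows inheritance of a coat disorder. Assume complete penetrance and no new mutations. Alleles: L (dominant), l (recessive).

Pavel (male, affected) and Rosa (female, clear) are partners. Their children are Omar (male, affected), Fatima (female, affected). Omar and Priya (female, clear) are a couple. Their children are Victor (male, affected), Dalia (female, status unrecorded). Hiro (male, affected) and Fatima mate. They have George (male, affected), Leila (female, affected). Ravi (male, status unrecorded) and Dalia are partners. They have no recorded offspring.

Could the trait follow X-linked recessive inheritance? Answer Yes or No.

A consistent assignment under X-linked recessive exists: Pavel X^l Y, Rosa X^L X^l, Omar X^l Y, Fatima X^l X^l, Priya X^L X^l, Hiro X^l Y, Victor X^l Y, Dalia X^L X^l, Ravi X^L Y, George X^l Y, Leila X^l X^l.
In this assignment every recorded phenotype matches its genotype and every non-founder's genotype is obtainable from its parents' genotypes, so the pedigree is consistent.

Yes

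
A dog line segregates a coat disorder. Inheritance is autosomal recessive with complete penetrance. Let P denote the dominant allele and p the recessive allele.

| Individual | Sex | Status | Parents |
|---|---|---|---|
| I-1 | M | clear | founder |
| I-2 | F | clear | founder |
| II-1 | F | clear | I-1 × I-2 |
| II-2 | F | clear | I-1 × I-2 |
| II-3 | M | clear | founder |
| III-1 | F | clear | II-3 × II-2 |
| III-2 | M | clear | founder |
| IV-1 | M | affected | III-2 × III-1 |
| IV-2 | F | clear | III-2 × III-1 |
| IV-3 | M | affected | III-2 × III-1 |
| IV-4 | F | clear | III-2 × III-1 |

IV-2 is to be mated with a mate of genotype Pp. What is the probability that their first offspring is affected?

1/6

III-2 is clear so carries P and passed p to IV-1 (pp), so III-2 is Pp.
III-1 is clear so carries P and passed p to IV-1 (pp), so III-1 is Pp.
IV-2 is a clear offspring of III-2 (Pp) × III-1 (Pp), whose cross gives 1/4 PP : 1/2 Pp : 1/4 pp; conditioning on being clear, IV-2 is PP with probability 1/3, Pp with probability 2/3.
Summing over parental genotype combinations, P(offspring is affected) = 2/3·1/4 = 1/6.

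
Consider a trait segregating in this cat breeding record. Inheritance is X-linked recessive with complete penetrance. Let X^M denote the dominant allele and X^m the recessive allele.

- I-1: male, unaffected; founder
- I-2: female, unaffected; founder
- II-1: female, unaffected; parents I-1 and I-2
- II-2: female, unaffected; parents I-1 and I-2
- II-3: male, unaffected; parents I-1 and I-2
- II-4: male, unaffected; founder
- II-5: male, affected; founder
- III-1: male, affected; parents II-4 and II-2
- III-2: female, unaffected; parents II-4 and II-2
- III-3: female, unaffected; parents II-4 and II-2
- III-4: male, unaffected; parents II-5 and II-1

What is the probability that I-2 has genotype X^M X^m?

I-2 is unaffected so carries M and passed m to II-2 (X^M X^m, whose M came from I-1), so I-2 is X^M X^m, giving P(X^M X^m) = 1.

1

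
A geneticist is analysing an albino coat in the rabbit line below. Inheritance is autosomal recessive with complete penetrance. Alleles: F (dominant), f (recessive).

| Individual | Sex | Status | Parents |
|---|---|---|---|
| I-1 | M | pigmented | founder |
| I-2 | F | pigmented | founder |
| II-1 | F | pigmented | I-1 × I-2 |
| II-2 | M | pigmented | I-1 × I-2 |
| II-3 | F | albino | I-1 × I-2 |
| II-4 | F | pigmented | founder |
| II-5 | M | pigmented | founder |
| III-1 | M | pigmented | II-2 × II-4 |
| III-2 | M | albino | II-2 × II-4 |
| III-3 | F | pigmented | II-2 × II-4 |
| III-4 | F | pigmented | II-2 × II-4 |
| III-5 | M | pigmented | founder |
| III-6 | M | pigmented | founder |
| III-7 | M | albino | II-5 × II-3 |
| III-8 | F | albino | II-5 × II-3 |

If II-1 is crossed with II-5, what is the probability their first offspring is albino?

1/6

I-1 is pigmented so carries F and passed f to II-3 (ff), so I-1 is Ff.
I-2 is pigmented so carries F and passed f to II-3 (ff), so I-2 is Ff.
II-1 is a pigmented offspring of I-1 (Ff) × I-2 (Ff), whose cross gives 1/4 FF : 1/2 Ff : 1/4 ff; conditioning on being pigmented, II-1 is FF with probability 1/3, Ff with probability 2/3.
II-5 is pigmented so carries F and passed f to III-7 (ff), so II-5 is Ff.
Summing over parental genotype combinations, P(offspring is albino) = 2/3·1/4 = 1/6.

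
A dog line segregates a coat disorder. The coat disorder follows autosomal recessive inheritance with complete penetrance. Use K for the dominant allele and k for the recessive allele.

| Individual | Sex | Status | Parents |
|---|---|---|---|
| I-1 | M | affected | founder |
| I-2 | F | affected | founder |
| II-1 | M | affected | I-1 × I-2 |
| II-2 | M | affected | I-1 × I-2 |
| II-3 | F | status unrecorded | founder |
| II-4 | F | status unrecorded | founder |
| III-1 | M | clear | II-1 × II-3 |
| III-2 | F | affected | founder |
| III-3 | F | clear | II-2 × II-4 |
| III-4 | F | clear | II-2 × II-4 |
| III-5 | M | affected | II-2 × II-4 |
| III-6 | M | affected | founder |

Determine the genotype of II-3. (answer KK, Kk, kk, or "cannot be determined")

cannot be determined

II-3's phenotype is unrecorded, and no parent or child forces a single allele at both positions; consistent genotype assignments exist with II-3 as KK or Kk.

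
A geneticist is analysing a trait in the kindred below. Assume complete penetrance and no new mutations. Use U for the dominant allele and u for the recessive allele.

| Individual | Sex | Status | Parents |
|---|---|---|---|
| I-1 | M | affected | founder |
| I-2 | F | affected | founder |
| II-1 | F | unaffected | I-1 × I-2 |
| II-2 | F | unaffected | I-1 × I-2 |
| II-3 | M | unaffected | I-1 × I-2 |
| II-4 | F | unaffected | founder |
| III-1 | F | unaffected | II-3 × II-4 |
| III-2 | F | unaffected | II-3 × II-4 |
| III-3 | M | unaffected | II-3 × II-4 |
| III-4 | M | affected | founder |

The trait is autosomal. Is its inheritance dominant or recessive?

dominant

I-1 and I-2 are both affected yet have an unaffected child II-1. Under a recessive model two affected parents are homozygous and every child would be affected, so the trait cannot be recessive.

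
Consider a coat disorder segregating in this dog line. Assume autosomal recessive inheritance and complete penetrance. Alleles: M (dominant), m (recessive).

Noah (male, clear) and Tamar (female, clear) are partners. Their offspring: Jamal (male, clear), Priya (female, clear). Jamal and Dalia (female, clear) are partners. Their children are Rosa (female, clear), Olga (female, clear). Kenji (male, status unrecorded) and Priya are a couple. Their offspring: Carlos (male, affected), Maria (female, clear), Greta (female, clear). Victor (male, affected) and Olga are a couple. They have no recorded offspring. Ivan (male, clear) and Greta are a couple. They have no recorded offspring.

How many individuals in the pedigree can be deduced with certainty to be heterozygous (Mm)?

Obligate heterozygotes: Priya is clear so carries M and passed m to Carlos (mm), so Priya is Mm.
Every other individual is either homozygous by phenotype or has at least one consistent homozygous assignment, so the count is 1.

1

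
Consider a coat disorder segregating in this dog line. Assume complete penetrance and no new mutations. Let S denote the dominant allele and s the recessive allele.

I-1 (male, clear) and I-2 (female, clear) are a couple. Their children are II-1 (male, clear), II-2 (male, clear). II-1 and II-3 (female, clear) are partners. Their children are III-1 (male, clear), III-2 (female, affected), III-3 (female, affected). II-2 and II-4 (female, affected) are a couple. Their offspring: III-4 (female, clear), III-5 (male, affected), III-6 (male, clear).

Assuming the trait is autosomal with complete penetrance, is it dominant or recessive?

recessive

II-1 and II-3 are both clear yet have an affected child III-2. Under dominance, an affected child requires at least one affected parent, so the trait cannot be dominant.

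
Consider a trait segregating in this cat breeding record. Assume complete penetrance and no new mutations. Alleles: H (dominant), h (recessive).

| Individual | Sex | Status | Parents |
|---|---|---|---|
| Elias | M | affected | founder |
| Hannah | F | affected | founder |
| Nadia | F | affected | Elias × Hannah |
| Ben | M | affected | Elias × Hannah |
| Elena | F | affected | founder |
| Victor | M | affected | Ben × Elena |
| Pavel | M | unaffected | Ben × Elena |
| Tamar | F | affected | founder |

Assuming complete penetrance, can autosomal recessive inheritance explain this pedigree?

Under autosomal recessive, Pavel (unaffected, male) cannot arise from Ben (affected) × Elena (affected).

No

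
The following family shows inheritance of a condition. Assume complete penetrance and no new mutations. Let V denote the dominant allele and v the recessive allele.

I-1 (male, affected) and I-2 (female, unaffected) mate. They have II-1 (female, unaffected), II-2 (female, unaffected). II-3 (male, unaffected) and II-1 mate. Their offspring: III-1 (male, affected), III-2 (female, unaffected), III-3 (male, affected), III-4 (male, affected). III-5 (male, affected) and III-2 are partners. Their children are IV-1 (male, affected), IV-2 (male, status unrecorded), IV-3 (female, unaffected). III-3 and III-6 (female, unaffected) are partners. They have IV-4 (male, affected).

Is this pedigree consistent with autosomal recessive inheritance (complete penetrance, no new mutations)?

Yes

A consistent assignment under autosomal recessive exists: I-1 vv, I-2 VV, II-1 Vv, II-2 Vv, II-3 Vv, III-1 vv, III-2 Vv, III-3 vv, III-4 vv, III-5 vv, III-6 Vv, IV-1 vv, IV-2 Vv, IV-3 Vv, IV-4 vv.
In this assignment every recorded phenotype matches its genotype and every non-founder's genotype is obtainable from its parents' genotypes, so the pedigree is consistent.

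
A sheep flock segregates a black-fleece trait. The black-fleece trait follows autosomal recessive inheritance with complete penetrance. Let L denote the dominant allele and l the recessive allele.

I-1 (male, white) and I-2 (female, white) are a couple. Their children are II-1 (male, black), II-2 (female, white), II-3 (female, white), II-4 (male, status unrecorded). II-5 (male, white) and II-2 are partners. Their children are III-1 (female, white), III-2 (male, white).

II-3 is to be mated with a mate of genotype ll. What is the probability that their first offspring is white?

2/3

I-1 is white so carries L and passed l to II-1 (ll), so I-1 is Ll.
I-2 is white so carries L and passed l to II-1 (ll), so I-2 is Ll.
II-3 is a white offspring of I-1 (Ll) × I-2 (Ll), whose cross gives 1/4 LL : 1/2 Ll : 1/4 ll; conditioning on being white, II-3 is LL with probability 1/3, Ll with probability 2/3.
Summing over parental genotype combinations, P(offspring is white) = 1/3·1 + 2/3·1/2 = 2/3.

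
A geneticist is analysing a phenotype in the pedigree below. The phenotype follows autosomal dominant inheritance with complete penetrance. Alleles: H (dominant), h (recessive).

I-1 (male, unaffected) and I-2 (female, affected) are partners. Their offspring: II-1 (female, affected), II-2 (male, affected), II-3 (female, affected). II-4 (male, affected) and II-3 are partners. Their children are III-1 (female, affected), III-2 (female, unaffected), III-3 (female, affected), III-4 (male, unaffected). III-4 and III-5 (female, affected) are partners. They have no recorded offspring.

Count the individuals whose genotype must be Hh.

4

Obligate heterozygotes: II-1 is affected so carries H and received h from I-1 (hh), so II-1 is Hh; II-2 is affected so carries H and received h from I-1 (hh), so II-2 is Hh; II-3 is affected so carries H and received h from I-1 (hh), so II-3 is Hh; II-4 is affected so carries H and passed h to III-2 (hh), so II-4 is Hh.
Every other individual is either homozygous by phenotype or has at least one consistent homozygous assignment, so the count is 4.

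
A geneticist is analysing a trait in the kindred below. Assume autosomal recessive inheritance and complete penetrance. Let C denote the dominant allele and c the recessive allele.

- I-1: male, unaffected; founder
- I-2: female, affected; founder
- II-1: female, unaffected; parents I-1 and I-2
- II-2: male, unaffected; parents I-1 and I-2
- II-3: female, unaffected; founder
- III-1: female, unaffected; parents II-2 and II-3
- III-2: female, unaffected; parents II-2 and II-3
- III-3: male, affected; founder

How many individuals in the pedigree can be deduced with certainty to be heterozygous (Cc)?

2

Obligate heterozygotes: II-1 is unaffected so carries C and received c from I-2 (cc), so II-1 is Cc; II-2 is unaffected so carries C and received c from I-2 (cc), so II-2 is Cc.
Every other individual is either homozygous by phenotype or has at least one consistent homozygous assignment, so the count is 2.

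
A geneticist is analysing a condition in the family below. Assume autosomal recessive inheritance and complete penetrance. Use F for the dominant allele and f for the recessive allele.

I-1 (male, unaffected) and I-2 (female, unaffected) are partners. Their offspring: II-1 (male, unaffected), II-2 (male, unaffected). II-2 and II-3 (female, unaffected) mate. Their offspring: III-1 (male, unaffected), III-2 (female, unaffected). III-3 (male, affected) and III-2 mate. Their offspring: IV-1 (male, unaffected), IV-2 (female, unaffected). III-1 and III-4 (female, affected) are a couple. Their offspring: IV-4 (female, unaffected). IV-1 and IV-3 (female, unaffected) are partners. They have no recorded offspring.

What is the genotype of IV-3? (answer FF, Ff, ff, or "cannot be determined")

cannot be determined

IV-3's phenotype allows FF or Ff, and no parent or child forces a single allele at both positions; consistent genotype assignments exist with IV-3 as FF or Ff.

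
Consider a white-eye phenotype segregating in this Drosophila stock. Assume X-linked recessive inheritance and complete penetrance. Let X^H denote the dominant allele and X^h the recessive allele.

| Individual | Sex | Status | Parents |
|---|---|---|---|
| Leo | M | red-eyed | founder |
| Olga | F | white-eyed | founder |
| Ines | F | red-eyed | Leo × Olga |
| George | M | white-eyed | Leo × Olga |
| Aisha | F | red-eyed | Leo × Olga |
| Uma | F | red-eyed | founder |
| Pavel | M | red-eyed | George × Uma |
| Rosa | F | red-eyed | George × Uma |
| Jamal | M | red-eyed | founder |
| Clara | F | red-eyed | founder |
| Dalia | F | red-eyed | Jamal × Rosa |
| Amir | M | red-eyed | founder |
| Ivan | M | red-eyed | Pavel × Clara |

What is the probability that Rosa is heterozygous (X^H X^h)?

1

Rosa is red-eyed so carries H and received h from George (X^h Y), so Rosa is X^H X^h, giving P(X^H X^h) = 1.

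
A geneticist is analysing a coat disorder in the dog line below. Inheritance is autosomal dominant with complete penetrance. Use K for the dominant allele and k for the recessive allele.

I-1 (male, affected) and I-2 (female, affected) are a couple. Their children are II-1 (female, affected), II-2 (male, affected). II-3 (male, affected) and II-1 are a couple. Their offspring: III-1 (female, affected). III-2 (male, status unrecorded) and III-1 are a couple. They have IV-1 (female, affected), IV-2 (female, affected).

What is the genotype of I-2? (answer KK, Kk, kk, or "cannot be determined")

cannot be determined

I-2's phenotype allows KK or Kk, and no parent or child forces a single allele at both positions; consistent genotype assignments exist with I-2 as KK or Kk.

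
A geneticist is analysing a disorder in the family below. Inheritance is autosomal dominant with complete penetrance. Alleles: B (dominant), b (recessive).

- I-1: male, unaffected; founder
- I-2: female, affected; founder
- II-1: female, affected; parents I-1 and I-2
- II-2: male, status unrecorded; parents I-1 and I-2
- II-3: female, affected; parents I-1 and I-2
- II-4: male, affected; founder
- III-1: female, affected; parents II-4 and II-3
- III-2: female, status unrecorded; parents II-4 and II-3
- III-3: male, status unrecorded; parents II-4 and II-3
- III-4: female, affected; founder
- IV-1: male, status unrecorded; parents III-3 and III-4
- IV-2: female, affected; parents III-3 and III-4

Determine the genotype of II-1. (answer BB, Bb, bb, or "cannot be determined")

Bb

From phenotype alone, II-1 is BB or Bb.
II-1 is affected so carries B and received b from I-1 (bb), so II-1 is Bb.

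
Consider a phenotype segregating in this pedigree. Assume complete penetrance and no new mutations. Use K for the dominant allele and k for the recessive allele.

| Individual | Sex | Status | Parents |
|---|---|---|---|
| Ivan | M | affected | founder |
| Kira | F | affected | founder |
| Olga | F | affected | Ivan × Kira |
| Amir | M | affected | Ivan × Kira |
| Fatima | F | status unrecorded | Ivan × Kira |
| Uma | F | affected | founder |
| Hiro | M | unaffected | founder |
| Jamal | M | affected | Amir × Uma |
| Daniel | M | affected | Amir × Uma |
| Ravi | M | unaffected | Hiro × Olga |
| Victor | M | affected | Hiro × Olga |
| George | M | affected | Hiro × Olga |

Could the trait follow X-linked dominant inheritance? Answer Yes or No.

Yes

A consistent assignment under X-linked dominant exists: Ivan X^K Y, Kira X^K X^k, Olga X^K X^k, Amir X^K Y, Fatima X^K X^K, Uma X^K X^K, Hiro X^k Y, Jamal X^K Y, Daniel X^K Y, Ravi X^k Y, Victor X^K Y, George X^K Y.
In this assignment every recorded phenotype matches its genotype and every non-founder's genotype is obtainable from its parents' genotypes, so the pedigree is consistent.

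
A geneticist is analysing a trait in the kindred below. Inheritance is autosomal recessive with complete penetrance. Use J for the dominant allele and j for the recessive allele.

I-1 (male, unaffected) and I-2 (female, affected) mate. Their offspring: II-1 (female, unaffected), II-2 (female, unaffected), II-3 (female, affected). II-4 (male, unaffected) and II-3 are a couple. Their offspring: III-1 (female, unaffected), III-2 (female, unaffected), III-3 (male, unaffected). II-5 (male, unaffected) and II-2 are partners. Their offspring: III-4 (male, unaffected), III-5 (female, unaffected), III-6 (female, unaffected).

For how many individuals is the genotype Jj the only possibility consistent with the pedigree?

6

Obligate heterozygotes: I-1 is unaffected so carries J and passed j to II-3 (jj), so I-1 is Jj; II-1 is unaffected so carries J and received j from I-2 (jj), so II-1 is Jj; II-2 is unaffected so carries J and received j from I-2 (jj), so II-2 is Jj; III-1 is unaffected so carries J and received j from II-3 (jj), so III-1 is Jj; III-2 is unaffected so carries J and received j from II-3 (jj), so III-2 is Jj; III-3 is unaffected so carries J and received j from II-3 (jj), so III-3 is Jj.
Every other individual is either homozygous by phenotype or has at least one consistent homozygous assignment, so the count is 6.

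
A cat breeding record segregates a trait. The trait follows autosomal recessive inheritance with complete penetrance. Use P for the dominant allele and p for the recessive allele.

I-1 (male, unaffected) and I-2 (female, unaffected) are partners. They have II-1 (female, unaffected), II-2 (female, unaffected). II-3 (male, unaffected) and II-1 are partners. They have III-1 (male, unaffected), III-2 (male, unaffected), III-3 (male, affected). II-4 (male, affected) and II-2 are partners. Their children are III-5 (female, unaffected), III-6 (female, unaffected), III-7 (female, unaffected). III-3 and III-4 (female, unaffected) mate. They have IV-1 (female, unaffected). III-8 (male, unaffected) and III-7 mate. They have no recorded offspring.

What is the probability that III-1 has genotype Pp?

2/3

II-3 is unaffected so carries P and passed p to III-3 (pp), so II-3 is Pp.
II-1 is unaffected so carries P and passed p to III-3 (pp), so II-1 is Pp.
Their cross gives offspring ratios 1/4 PP : 1/2 Pp : 1/4 pp. Conditioning on III-1 being unaffected, P(Pp) = 1/2 / 3/4 = 2/3.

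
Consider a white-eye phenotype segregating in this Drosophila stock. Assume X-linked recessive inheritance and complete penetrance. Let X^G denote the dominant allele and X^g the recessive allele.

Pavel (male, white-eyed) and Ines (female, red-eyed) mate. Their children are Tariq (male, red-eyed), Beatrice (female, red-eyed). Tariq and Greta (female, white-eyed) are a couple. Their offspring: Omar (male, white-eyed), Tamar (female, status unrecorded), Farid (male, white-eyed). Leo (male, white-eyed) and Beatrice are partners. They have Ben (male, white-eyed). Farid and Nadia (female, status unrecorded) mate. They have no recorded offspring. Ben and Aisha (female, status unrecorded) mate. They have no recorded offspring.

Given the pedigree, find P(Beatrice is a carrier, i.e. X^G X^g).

Beatrice is red-eyed so carries G and received g from Pavel (X^g Y), so Beatrice is X^G X^g, giving P(X^G X^g) = 1.

1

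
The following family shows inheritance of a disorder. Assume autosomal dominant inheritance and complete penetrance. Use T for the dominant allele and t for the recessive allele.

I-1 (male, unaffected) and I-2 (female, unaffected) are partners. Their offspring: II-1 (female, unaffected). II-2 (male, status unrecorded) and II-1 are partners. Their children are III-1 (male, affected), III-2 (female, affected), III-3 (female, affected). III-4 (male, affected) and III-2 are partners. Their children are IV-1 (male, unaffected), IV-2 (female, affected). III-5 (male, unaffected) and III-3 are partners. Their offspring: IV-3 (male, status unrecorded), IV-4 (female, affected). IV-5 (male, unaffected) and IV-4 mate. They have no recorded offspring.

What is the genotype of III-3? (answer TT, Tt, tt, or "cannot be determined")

From phenotype alone, III-3 is TT or Tt.
III-3 is affected so carries T and received t from II-1 (tt), so III-3 is Tt.

Tt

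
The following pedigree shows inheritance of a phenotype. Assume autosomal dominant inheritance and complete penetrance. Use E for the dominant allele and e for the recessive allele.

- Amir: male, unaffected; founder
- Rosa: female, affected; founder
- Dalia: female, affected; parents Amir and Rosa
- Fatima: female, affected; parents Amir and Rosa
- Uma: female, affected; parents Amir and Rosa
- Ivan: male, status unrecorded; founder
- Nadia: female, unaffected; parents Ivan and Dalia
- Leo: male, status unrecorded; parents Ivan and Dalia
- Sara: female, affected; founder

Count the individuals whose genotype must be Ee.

3

Obligate heterozygotes: Dalia is affected so carries E and received e from Amir (ee), so Dalia is Ee; Fatima is affected so carries E and received e from Amir (ee), so Fatima is Ee; Uma is affected so carries E and received e from Amir (ee), so Uma is Ee.
Every other individual is either homozygous by phenotype or has at least one consistent homozygous assignment, so the count is 3.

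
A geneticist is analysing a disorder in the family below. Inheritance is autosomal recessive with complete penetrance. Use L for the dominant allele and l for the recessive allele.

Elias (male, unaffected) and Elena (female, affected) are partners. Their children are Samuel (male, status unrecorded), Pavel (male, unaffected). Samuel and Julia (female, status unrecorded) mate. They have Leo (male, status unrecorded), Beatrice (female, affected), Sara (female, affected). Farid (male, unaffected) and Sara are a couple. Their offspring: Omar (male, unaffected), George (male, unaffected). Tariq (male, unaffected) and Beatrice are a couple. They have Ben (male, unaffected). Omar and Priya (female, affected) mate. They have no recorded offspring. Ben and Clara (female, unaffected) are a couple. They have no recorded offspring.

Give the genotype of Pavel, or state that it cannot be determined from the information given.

From phenotype alone, Pavel is LL or Ll.
Pavel is unaffected so carries L and received l from Elena (ll), so Pavel is Ll.

Ll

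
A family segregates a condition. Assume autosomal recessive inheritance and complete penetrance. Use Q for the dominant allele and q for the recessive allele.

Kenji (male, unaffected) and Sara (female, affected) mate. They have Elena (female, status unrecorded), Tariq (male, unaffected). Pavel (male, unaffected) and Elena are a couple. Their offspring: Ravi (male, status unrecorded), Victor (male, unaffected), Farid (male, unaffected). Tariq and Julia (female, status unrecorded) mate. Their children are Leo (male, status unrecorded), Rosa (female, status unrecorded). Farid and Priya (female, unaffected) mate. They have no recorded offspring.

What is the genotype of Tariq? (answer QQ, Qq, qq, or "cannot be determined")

From phenotype alone, Tariq is QQ or Qq.
Tariq is unaffected so carries Q and received q from Sara (qq), so Tariq is Qq.

Qq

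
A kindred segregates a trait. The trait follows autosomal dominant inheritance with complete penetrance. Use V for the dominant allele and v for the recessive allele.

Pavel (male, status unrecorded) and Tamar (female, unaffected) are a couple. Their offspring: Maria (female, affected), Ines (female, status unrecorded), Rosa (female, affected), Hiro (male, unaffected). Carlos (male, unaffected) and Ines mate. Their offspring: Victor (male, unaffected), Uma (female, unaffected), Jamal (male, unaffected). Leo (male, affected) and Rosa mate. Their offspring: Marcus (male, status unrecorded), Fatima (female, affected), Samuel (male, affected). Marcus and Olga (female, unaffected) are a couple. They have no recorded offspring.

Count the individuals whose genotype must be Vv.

3

Obligate heterozygotes: Pavel passed V to Maria (Vv, whose v came from Tamar) and passed v to Hiro (vv), so Pavel is Vv; Maria is affected so carries V and received v from Tamar (vv), so Maria is Vv; Rosa is affected so carries V and received v from Tamar (vv), so Rosa is Vv.
Every other individual is either homozygous by phenotype or has at least one consistent homozygous assignment, so the count is 3.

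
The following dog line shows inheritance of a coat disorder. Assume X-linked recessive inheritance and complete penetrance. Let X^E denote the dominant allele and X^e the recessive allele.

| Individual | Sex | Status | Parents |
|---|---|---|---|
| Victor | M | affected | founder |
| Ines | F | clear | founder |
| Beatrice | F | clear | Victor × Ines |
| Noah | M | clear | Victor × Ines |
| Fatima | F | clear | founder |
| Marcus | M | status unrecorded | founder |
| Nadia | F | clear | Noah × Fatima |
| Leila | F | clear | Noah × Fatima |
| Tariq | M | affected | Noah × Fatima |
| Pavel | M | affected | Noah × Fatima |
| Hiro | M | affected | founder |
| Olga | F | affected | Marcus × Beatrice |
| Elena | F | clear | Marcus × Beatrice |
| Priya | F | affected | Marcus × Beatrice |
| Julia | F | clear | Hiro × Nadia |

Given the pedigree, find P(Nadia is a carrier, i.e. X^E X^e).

Noah is clear, so Noah is X^E Y.
Fatima is clear so carries E and passed e to Tariq (X^e Y), so Fatima is X^E X^e.
Their cross gives offspring ratios 1/2 X^E X^E : 1/2 X^E X^e. Conditioning on Nadia being clear, P(X^E X^e) = 1/2 / 1 = 1/2 before taking Nadia's own offspring into account.
Hiro is affected, so Hiro is X^e Y.
Now use Nadia's offspring. Probability of each recorded status — clear daughter Julia: 1/2 if Nadia is X^E X^e, 1 if X^E X^E.
Bayes: P(X^E X^e) = 1/2·1/2 / (1/2·1/2 + 1/2·1) = 1/3.

1/3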